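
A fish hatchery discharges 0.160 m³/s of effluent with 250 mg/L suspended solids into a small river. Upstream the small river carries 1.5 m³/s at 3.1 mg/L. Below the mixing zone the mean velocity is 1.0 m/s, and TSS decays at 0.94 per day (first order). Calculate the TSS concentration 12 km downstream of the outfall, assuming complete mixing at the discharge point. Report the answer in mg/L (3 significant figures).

After complete mixing, C₀ = (0.16·250 + 1.5·3.1) / 1.66 = 26.9 mg/L.
Travel time t = 1.2e+04 m / 1.0 m/s = 1.2e+04 s = 0.1389 d.
C = 26.9·exp(−0.94·0.1389) = 26.9·0.8776 = 23.61 mg/L.

23.6 mg/L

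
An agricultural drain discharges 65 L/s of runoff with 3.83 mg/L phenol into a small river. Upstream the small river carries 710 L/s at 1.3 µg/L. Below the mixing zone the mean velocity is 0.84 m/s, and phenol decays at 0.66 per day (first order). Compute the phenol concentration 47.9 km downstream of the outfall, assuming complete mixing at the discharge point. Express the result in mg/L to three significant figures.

65 L/s = 0.065 m³/s.
710 L/s = 0.71 m³/s.
1.3 µg/L = 0.0013 mg/L.
After complete mixing, C₀ = (0.065·3.83 + 0.71·0.0013) / 0.775 = 0.3224 mg/L.
Travel time t = 4.79e+04 m / 0.84 m/s = 5.702e+04 s = 0.66 d.
C = 0.3224·exp(−0.66·0.66) = 0.3224·0.6469 = 0.2086 mg/L.

0.209 mg/L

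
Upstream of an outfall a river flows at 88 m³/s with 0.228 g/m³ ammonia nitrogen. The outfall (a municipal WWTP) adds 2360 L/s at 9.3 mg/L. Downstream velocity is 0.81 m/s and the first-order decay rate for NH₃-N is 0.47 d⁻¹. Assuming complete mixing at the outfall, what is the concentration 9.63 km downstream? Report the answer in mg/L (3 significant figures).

2360 L/s = 2.36 m³/s.
After complete mixing, C₀ = (2.36·9.3 + 88·0.228) / 90.36 = 0.4649 mg/L.
Travel time t = 9630 m / 0.81 m/s = 1.189e+04 s = 0.1376 d.
C = 0.4649·exp(−0.47·0.1376) = 0.4649·0.9374 = 0.4358 mg/L.

0.436 mg/L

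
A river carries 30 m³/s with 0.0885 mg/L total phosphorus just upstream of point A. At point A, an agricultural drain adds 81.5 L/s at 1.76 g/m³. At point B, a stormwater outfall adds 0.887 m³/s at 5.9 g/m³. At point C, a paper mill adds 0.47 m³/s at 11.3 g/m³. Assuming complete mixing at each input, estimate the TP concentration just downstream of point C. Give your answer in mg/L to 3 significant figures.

0.424 mg/L

81.5 L/s = 0.0815 m³/s.
After input A: C = (30·0.0885 + 0.0815·1.76) / 30.08 = 0.09303 mg/L.
After input B: C = (30.08·0.09303 + 0.887·5.9) / 30.97 = 0.2594 mg/L.
After input C: C = (30.97·0.2594 + 0.47·11.3) / 31.44 = 0.4244 mg/L.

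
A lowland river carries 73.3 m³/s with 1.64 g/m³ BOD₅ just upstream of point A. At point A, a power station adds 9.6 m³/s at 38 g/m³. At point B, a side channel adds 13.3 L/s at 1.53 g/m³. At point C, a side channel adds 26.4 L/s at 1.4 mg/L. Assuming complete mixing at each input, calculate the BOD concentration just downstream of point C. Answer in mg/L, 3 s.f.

5.85 mg/L

After input A: C = (73.3·1.64 + 9.6·38) / 82.9 = 5.851 mg/L.
13.3 L/s = 0.0133 m³/s.
After input B: C = (82.9·5.851 + 0.0133·1.53) / 82.91 = 5.85 mg/L.
26.4 L/s = 0.0264 m³/s.
After input C: C = (82.91·5.85 + 0.0264·1.4) / 82.94 = 5.848 mg/L.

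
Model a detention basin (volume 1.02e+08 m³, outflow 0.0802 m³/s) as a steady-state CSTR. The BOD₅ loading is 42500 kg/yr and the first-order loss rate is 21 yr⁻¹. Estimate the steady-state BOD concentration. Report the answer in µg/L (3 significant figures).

19.8 µg/L

Outflow Q = 0.0802 m³/s × 3.156e+07 s/yr = 2.531e+06 m³/yr.
Steady-state CSTR mass balance: W = Q·C + k·V·C, so C = W/(Q + kV).
Q + kV = 2.531e+06 + 21·1.02e+08 = 2.145e+09 m³/yr.
C = 42500/2.145e+09 = 1.982e-05 kg/m³ = 0.01982 mg/L = 19.82 µg/L.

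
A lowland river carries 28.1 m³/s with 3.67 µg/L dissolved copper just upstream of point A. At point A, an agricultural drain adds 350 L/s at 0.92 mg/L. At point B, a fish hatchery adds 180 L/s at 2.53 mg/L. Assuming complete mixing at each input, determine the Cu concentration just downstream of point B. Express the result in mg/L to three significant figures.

0.0308 mg/L

3.67 µg/L = 0.00367 mg/L.
350 L/s = 0.35 m³/s.
After input A: C = (28.1·0.00367 + 0.35·0.92) / 28.45 = 0.01494 mg/L.
180 L/s = 0.18 m³/s.
After input B: C = (28.45·0.01494 + 0.18·2.53) / 28.63 = 0.03076 mg/L.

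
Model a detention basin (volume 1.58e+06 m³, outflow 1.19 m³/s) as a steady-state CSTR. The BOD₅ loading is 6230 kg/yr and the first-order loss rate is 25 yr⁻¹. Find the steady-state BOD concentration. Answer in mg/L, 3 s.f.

0.0809 mg/L

Outflow Q = 1.19 m³/s × 3.156e+07 s/yr = 3.755e+07 m³/yr.
Steady-state CSTR mass balance: W = Q·C + k·V·C, so C = W/(Q + kV).
Q + kV = 3.755e+07 + 25·1.58e+06 = 7.705e+07 m³/yr.
C = 6230/7.705e+07 = 8.085e-05 kg/m³ = 0.08085 mg/L.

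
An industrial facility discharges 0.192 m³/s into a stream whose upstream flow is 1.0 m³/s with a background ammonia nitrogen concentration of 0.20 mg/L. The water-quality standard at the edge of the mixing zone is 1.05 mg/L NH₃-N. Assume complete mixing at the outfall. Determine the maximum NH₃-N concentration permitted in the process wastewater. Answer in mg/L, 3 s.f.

5.48 mg/L

Mass balance: 1.05·1.192 = 0.192·Cₑ + 1·0.2.
Cₑ = (1.252 − 0.2) / 0.192 = 5.477 mg/L.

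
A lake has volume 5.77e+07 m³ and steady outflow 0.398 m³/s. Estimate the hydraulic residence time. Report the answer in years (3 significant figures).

Q = 0.398 m³/s × 3.156e+07 s/yr = 1.256e+07 m³/yr.
Hydraulic residence time τ = V/Q = 5.77e+07/1.256e+07 = 4.594 yr.

4.59 yr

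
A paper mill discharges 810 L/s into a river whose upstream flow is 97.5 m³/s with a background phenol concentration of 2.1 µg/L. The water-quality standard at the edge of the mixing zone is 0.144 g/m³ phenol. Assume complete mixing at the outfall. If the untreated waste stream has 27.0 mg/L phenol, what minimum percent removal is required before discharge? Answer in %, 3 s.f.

36.2 %

810 L/s = 0.81 m³/s.
2.1 µg/L = 0.0021 mg/L.
Mass balance: 0.144·98.31 = 0.81·Cₑ + 97.5·0.0021.
Cₑ = (14.16 − 0.2048) / 0.81 = 17.22 mg/L.
Required removal = 1 − 17.22/27.0 = 36.21 %.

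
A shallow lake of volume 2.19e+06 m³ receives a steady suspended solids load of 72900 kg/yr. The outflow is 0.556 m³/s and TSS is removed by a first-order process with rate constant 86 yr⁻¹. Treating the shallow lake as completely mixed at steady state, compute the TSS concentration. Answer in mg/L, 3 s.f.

Outflow Q = 0.556 m³/s × 3.156e+07 s/yr = 1.755e+07 m³/yr.
Steady-state CSTR mass balance: W = Q·C + k·V·C, so C = W/(Q + kV).
Q + kV = 1.755e+07 + 86·2.19e+06 = 2.059e+08 m³/yr.
C = 72900/2.059e+08 = 0.0003541 kg/m³ = 0.3541 mg/L.

0.354 mg/L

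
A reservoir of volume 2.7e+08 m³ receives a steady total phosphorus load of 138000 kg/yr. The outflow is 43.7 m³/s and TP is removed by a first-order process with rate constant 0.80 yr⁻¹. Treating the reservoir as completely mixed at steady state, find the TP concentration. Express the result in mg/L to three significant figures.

Outflow Q = 43.7 m³/s × 3.156e+07 s/yr = 1.379e+09 m³/yr.
Steady-state CSTR mass balance: W = Q·C + k·V·C, so C = W/(Q + kV).
Q + kV = 1.379e+09 + 0.80·2.7e+08 = 1.595e+09 m³/yr.
C = 138000/1.595e+09 = 8.652e-05 kg/m³ = 0.08652 mg/L.

0.0865 mg/L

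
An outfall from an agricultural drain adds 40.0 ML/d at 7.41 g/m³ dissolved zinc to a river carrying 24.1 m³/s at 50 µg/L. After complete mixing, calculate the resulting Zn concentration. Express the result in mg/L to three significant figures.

40.0 ML/d = 0.463 m³/s.
50 µg/L = 0.05 mg/L.
Flow-weighted mixing gives C = (0.463·7.41 + 24.1·0.05) / (0.463 + 24.1) = 4.636/24.56 = 0.1887 mg/L.

0.189 mg/L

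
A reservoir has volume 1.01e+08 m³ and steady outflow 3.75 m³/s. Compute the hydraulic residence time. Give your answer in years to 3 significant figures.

Q = 3.75 m³/s × 3.156e+07 s/yr = 1.183e+08 m³/yr.
Hydraulic residence time τ = V/Q = 1.01e+08/1.183e+08 = 0.8535 yr.

0.853 yr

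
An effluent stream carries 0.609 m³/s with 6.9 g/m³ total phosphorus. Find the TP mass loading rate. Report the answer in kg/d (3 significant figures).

Mass flux = Q·C = 0.609 m³/s × 6.9 g/m³ = 4.202 g/s.
= 4.202 g/s × 86.4 = 363.1 kg/d.

363 kg/d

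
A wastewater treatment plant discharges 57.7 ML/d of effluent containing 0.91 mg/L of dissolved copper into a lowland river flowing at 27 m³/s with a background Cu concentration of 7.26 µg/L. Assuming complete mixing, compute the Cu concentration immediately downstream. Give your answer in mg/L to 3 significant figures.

57.7 ML/d = 0.6678 m³/s.
7.26 µg/L = 0.00726 mg/L.
Conservation of mass across the mixing zone: C = (0.6678·0.91 + 27·0.00726) / (0.6678 + 27) = 0.8037/27.67 = 0.02905 mg/L.

0.0290 mg/L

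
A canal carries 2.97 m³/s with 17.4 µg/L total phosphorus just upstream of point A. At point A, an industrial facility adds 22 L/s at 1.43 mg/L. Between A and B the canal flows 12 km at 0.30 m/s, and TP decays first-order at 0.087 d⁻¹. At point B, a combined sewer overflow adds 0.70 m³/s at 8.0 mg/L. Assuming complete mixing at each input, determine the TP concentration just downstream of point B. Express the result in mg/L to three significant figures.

17.4 µg/L = 0.0174 mg/L.
22 L/s = 0.022 m³/s.
After input A: C = (2.97·0.0174 + 0.022·1.43) / 2.992 = 0.02779 mg/L.
Over the 12 km reach to input B (t = 4e+04 s = 0.463 d), decay gives C = 0.02779·exp(−0.087·0.463) = 0.02669 mg/L.
After input B: C = (2.992·0.02669 + 0.7·8) / 3.692 = 1.538 mg/L.

1.54 mg/L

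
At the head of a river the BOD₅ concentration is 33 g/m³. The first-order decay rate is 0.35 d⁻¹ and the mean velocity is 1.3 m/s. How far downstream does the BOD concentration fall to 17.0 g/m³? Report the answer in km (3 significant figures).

213 km

From C = C₀·e^(−kt), t = ln(C₀/C)/k = ln(33/17.0)/0.35 = 0.6633/0.35 = 1.895 d.
Distance = v·t = 1.3 m/s × 1.637e+05 s = 2.129e+05 m = 212.9 km.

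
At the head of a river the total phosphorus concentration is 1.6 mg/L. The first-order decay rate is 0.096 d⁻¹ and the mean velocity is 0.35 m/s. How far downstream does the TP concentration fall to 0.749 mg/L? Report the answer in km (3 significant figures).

From C = C₀·e^(−kt), t = ln(C₀/C)/k = ln(1.6/0.749)/0.096 = 0.759/0.096 = 7.906 d.
Distance = v·t = 0.35 m/s × 6.831e+05 s = 2.391e+05 m = 239.1 km.

239 km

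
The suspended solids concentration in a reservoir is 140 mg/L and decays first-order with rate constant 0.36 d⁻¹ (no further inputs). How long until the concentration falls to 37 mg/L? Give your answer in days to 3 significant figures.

3.70 d

t = ln(C₀/C)/k = ln(140/37)/0.36 = 1.331/0.36 = 3.696 d.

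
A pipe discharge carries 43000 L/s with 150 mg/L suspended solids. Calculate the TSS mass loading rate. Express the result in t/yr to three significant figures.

204000 t/yr

43000 L/s = 43 m³/s.
Mass flux = Q·C = 43 m³/s × 150 g/m³ = 6450 g/s.
= 6450 g/s × 31.56 = 2.035e+05 t/yr.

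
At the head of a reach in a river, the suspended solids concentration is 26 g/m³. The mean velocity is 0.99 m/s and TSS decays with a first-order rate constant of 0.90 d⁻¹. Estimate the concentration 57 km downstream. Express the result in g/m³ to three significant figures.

Travel time t = 57 km / 0.99 m/s = 5.7e+04/0.99 = 5.758e+04 s = 0.6664 d.
First-order decay: C = 26·exp(−0.90·0.6664) = 26·0.549 = 14.27 g/m³.

14.3 g/m³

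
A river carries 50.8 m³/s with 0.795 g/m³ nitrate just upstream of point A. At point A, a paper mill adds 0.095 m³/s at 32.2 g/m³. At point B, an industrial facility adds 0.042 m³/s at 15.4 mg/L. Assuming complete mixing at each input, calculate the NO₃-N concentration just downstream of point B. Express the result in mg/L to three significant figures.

After input A: C = (50.8·0.795 + 0.095·32.2) / 50.89 = 0.8536 mg/L.
After input B: C = (50.89·0.8536 + 0.042·15.4) / 50.94 = 0.8656 mg/L.

0.866 mg/L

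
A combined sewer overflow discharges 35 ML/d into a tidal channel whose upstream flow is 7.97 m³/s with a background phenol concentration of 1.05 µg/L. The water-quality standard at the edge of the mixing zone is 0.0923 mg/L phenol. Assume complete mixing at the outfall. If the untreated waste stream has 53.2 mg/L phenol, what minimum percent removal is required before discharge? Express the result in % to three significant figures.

96.5 %

35 ML/d = 0.4051 m³/s.
1.05 µg/L = 0.00105 mg/L.
Mass balance: 0.0923·8.375 = 0.4051·Cₑ + 7.97·0.00105.
Cₑ = (0.773 − 0.008369) / 0.4051 = 1.888 mg/L.
Required removal = 1 − 1.888/53.2 = 96.45 %.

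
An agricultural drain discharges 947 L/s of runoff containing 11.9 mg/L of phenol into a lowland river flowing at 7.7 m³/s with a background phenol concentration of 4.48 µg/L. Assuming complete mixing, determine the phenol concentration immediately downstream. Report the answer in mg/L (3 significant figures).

947 L/s = 0.947 m³/s.
4.48 µg/L = 0.00448 mg/L.
By mass balance at complete mixing, C = (0.947·11.9 + 7.7·0.00448) / (0.947 + 7.7) = 11.3/8.647 = 1.307 mg/L.

1.31 mg/L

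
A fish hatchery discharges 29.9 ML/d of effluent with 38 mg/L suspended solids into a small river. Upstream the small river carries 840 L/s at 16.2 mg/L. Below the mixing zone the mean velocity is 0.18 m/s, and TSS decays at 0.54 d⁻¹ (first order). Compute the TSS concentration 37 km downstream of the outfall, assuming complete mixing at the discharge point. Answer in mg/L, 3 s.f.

29.9 ML/d = 0.3461 m³/s.
840 L/s = 0.84 m³/s.
After complete mixing, C₀ = (0.3461·38 + 0.84·16.2) / 1.186 = 22.56 mg/L.
Travel time t = 3.7e+04 m / 0.18 m/s = 2.056e+05 s = 2.379 d.
C = 22.56·exp(−0.54·2.379) = 22.56·0.2767 = 6.243 mg/L.

6.24 mg/L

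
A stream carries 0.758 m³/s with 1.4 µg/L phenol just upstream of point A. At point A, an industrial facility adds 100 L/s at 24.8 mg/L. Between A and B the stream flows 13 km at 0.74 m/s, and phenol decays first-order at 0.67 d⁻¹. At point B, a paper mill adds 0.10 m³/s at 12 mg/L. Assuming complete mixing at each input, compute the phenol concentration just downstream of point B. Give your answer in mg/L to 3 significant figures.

3.51 mg/L

1.4 µg/L = 0.0014 mg/L.
100 L/s = 0.1 m³/s.
After input A: C = (0.758·0.0014 + 0.1·24.8) / 0.858 = 2.892 mg/L.
Over the 13 km reach to input B (t = 1.757e+04 s = 0.2033 d), decay gives C = 2.892·exp(−0.67·0.2033) = 2.523 mg/L.
After input B: C = (0.858·2.523 + 0.1·12) / 0.958 = 3.513 mg/L.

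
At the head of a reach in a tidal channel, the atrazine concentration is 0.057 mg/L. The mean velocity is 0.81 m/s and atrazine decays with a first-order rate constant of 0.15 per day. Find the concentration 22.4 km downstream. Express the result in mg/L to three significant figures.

0.0543 mg/L

Travel time t = 22.4 km / 0.81 m/s = 2.24e+04/0.81 = 2.765e+04 s = 0.3201 d.
First-order decay: C = 0.057·exp(−0.15·0.3201) = 0.057·0.9531 = 0.05433 mg/L.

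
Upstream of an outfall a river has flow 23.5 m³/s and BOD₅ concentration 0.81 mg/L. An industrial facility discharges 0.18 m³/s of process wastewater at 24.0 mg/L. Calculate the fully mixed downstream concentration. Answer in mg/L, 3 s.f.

0.986 mg/L

By mass balance at complete mixing, C = (0.18·24 + 23.5·0.81) / (0.18 + 23.5) = 23.36/23.68 = 0.9863 mg/L.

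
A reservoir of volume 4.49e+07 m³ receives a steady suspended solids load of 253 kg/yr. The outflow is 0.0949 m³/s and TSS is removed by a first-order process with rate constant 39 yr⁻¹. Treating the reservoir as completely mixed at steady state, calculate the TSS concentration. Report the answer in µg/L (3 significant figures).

0.144 µg/L

Outflow Q = 0.0949 m³/s × 3.156e+07 s/yr = 2.995e+06 m³/yr.
Steady-state CSTR mass balance: W = Q·C + k·V·C, so C = W/(Q + kV).
Q + kV = 2.995e+06 + 39·4.49e+07 = 1.754e+09 m³/yr.
C = 253/1.754e+09 = 1.442e-07 kg/m³ = 0.0001442 mg/L = 0.1442 µg/L.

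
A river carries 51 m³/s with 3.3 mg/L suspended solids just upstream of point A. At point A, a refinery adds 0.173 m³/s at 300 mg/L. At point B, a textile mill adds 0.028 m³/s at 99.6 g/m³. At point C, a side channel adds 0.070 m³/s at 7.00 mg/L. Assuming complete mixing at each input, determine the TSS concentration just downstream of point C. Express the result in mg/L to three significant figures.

4.36 mg/L

After input A: C = (51·3.3 + 0.173·300) / 51.17 = 4.303 mg/L.
After input B: C = (51.17·4.303 + 0.028·99.6) / 51.2 = 4.355 mg/L.
After input C: C = (51.2·4.355 + 0.07·7) / 51.27 = 4.359 mg/L.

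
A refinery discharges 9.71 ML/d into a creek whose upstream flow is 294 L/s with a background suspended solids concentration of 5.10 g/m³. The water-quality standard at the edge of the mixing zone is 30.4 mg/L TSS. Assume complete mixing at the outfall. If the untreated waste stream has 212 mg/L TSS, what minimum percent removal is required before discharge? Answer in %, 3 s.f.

9.71 ML/d = 0.1124 m³/s.
294 L/s = 0.294 m³/s.
Mass balance: 30.4·0.4064 = 0.1124·Cₑ + 0.294·5.1.
Cₑ = (12.35 − 1.499) / 0.1124 = 96.59 mg/L.
Required removal = 1 − 96.59/212 = 54.44 %.

54.4 %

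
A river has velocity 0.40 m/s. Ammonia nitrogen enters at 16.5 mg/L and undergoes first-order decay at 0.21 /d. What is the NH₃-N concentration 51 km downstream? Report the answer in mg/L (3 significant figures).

12.1 mg/L

Travel time t = 51 km / 0.40 m/s = 5.1e+04/0.40 = 1.275e+05 s = 1.476 d.
First-order decay: C = 16.5·exp(−0.21·1.476) = 16.5·0.7335 = 12.1 mg/L.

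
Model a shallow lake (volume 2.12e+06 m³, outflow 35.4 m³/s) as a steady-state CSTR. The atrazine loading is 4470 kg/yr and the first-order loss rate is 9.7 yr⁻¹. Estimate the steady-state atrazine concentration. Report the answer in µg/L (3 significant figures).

Outflow Q = 35.4 m³/s × 3.156e+07 s/yr = 1.117e+09 m³/yr.
Steady-state CSTR mass balance: W = Q·C + k·V·C, so C = W/(Q + kV).
Q + kV = 1.117e+09 + 9.7·2.12e+06 = 1.138e+09 m³/yr.
C = 4470/1.138e+09 = 3.929e-06 kg/m³ = 0.003929 mg/L = 3.929 µg/L.

3.93 µg/L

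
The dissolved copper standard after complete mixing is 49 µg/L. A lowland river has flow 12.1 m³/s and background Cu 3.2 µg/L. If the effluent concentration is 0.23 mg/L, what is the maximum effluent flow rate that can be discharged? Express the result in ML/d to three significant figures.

265 ML/d

3.2 µg/L = 0.0032 mg/L.
49 µg/L = 0.049 mg/L.
Mass balance at complete mixing: C_std·(Q_w + Q_r) = Q_w·C_e + Q_r·C_b.
Rearranging, Q_w = Q_r·(C_std − C_b)/(C_e − C_std) = 12.1·(0.049 − 0.0032) / (0.23 − 0.049) = 3.062 m³/s.
= 264.5 ML/d.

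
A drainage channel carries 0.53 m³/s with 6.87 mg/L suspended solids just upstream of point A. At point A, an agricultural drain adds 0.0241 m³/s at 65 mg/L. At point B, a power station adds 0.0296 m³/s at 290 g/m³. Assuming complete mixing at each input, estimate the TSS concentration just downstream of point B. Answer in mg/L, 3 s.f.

After input A: C = (0.53·6.87 + 0.0241·65) / 0.5541 = 9.398 mg/L.
After input B: C = (0.5541·9.398 + 0.0296·290) / 0.5837 = 23.63 mg/L.

23.6 mg/L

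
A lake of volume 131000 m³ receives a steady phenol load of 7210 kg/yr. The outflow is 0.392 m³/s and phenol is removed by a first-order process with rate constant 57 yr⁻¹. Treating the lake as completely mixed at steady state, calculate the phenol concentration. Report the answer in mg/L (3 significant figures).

Outflow Q = 0.392 m³/s × 3.156e+07 s/yr = 1.237e+07 m³/yr.
Steady-state CSTR mass balance: W = Q·C + k·V·C, so C = W/(Q + kV).
Q + kV = 1.237e+07 + 57·131000 = 1.984e+07 m³/yr.
C = 7210/1.984e+07 = 0.0003635 kg/m³ = 0.3635 mg/L.

0.363 mg/L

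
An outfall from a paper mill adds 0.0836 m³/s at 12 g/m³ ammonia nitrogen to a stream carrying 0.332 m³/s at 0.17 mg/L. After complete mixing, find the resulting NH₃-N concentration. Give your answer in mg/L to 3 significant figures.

2.55 mg/L

Conservation of mass across the mixing zone: C = (0.0836·12 + 0.332·0.17) / (0.0836 + 0.332) = 1.06/0.4156 = 2.55 mg/L.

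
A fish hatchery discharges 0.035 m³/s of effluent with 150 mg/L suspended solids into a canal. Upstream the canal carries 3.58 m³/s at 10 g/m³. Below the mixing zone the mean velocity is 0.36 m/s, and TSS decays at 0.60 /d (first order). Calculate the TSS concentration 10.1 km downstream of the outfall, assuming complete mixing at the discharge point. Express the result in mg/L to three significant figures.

After complete mixing, C₀ = (0.035·150 + 3.58·10) / 3.615 = 11.36 mg/L.
Travel time t = 1.01e+04 m / 0.36 m/s = 2.806e+04 s = 0.3247 d.
C = 11.36·exp(−0.60·0.3247) = 11.36·0.823 = 9.345 mg/L.

9.35 mg/L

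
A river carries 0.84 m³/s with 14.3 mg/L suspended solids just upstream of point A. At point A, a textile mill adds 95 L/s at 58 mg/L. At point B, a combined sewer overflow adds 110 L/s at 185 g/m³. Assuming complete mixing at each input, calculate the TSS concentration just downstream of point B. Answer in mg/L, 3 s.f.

36.2 mg/L

95 L/s = 0.095 m³/s.
After input A: C = (0.84·14.3 + 0.095·58) / 0.935 = 18.74 mg/L.
110 L/s = 0.11 m³/s.
After input B: C = (0.935·18.74 + 0.11·185) / 1.045 = 36.24 mg/L.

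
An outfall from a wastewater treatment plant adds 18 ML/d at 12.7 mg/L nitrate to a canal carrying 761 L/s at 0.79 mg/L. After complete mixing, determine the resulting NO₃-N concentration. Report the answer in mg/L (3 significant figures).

18 ML/d = 0.2083 m³/s.
761 L/s = 0.761 m³/s.
Conservation of mass across the mixing zone: C = (0.2083·12.7 + 0.761·0.79) / (0.2083 + 0.761) = 3.247/0.9693 = 3.35 mg/L.

3.35 mg/L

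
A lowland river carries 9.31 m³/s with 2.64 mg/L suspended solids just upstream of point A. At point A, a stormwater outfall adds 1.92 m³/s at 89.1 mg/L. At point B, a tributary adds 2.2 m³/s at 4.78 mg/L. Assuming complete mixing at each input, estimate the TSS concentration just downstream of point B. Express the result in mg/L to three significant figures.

15.4 mg/L

After input A: C = (9.31·2.64 + 1.92·89.1) / 11.23 = 17.42 mg/L.
After input B: C = (11.23·17.42 + 2.2·4.78) / 13.43 = 15.35 mg/L.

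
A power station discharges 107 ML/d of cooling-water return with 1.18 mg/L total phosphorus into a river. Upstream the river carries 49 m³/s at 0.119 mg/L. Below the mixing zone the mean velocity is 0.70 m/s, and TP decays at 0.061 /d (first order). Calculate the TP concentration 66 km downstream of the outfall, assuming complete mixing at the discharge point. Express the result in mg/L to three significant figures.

0.136 mg/L

107 ML/d = 1.238 m³/s.
After complete mixing, C₀ = (1.238·1.18 + 49·0.119) / 50.24 = 0.1452 mg/L.
Travel time t = 6.6e+04 m / 0.70 m/s = 9.429e+04 s = 1.091 d.
C = 0.1452·exp(−0.061·1.091) = 0.1452·0.9356 = 0.1358 mg/L.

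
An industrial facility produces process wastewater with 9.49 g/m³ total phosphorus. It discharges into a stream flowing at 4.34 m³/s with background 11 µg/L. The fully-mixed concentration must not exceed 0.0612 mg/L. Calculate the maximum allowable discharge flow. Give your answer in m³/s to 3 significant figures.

0.0231 m³/s

11 µg/L = 0.011 mg/L.
Mass balance at complete mixing: C_std·(Q_w + Q_r) = Q_w·C_e + Q_r·C_b.
Rearranging, Q_w = Q_r·(C_std − C_b)/(C_e − C_std) = 4.34·(0.0612 − 0.011) / (9.49 − 0.0612) = 0.02311 m³/s.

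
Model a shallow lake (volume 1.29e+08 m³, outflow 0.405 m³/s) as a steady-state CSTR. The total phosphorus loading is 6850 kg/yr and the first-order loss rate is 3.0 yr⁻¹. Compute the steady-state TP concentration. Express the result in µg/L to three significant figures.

17.1 µg/L

Outflow Q = 0.405 m³/s × 3.156e+07 s/yr = 1.278e+07 m³/yr.
Steady-state CSTR mass balance: W = Q·C + k·V·C, so C = W/(Q + kV).
Q + kV = 1.278e+07 + 3.0·1.29e+08 = 3.998e+08 m³/yr.
C = 6850/3.998e+08 = 1.713e-05 kg/m³ = 0.01713 mg/L = 17.13 µg/L.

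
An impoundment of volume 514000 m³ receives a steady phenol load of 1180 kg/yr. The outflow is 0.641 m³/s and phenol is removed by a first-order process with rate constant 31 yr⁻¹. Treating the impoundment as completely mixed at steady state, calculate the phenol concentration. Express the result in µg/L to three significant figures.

Outflow Q = 0.641 m³/s × 3.156e+07 s/yr = 2.023e+07 m³/yr.
Steady-state CSTR mass balance: W = Q·C + k·V·C, so C = W/(Q + kV).
Q + kV = 2.023e+07 + 31·514000 = 3.616e+07 m³/yr.
C = 1180/3.616e+07 = 3.263e-05 kg/m³ = 0.03263 mg/L = 32.63 µg/L.

32.6 µg/L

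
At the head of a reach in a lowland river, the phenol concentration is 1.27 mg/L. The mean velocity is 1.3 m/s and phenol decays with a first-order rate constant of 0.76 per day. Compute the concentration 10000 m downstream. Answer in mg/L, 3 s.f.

Travel time t = 10000 m / 1.3 m/s = 1e+04/1.3 = 7692 s = 0.08903 d.
First-order decay: C = 1.27·exp(−0.76·0.08903) = 1.27·0.9346 = 1.187 mg/L.

1.19 mg/L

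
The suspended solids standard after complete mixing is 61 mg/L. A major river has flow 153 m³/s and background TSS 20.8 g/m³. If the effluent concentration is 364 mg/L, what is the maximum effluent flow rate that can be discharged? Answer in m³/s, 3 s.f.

20.3 m³/s

Mass balance at complete mixing: C_std·(Q_w + Q_r) = Q_w·C_e + Q_r·C_b.
Rearranging, Q_w = Q_r·(C_std − C_b)/(C_e − C_std) = 153·(61 − 20.8) / (364 − 61) = 20.3 m³/s.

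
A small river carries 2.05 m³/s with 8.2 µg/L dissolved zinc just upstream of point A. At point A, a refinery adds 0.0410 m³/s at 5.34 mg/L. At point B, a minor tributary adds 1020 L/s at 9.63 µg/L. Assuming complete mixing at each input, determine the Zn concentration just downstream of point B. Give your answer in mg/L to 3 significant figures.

8.2 µg/L = 0.0082 mg/L.
After input A: C = (2.05·0.0082 + 0.041·5.34) / 2.091 = 0.1127 mg/L.
1020 L/s = 1.02 m³/s.
9.63 µg/L = 0.00963 mg/L.
After input B: C = (2.091·0.1127 + 1.02·0.00963) / 3.111 = 0.07894 mg/L.

0.0789 mg/L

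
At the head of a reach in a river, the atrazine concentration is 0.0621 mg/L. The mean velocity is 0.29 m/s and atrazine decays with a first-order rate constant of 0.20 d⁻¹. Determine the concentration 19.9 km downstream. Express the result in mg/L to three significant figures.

Travel time t = 19.9 km / 0.29 m/s = 1.99e+04/0.29 = 6.862e+04 s = 0.7942 d.
First-order decay: C = 0.0621·exp(−0.20·0.7942) = 0.0621·0.8531 = 0.05298 mg/L.

0.0530 mg/L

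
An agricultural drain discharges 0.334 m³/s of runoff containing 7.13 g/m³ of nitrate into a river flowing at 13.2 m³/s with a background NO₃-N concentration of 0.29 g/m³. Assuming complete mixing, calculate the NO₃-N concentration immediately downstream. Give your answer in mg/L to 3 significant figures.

Conservation of mass across the mixing zone: C = (0.334·7.13 + 13.2·0.29) / (0.334 + 13.2) = 6.209/13.53 = 0.4588 mg/L.

0.459 mg/L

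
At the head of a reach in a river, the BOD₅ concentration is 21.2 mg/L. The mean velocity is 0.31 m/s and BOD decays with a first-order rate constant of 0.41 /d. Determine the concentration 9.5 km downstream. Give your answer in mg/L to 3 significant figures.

18.3 mg/L

Travel time t = 9.5 km / 0.31 m/s = 9500/0.31 = 3.065e+04 s = 0.3547 d.
First-order decay: C = 21.2·exp(−0.41·0.3547) = 21.2·0.8647 = 18.33 mg/L.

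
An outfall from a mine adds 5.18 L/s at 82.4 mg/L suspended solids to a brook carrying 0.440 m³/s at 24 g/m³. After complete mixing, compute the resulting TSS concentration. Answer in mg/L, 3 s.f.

24.7 mg/L

5.18 L/s = 0.00518 m³/s.
By mass balance at complete mixing, C = (0.00518·82.4 + 0.44·24) / (0.00518 + 0.44) = 10.99/0.4452 = 24.68 mg/L.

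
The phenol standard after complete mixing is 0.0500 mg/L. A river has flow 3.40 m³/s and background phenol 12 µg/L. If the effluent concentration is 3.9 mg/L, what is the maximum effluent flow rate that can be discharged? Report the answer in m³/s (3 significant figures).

0.0336 m³/s

12 µg/L = 0.012 mg/L.
Mass balance at complete mixing: C_std·(Q_w + Q_r) = Q_w·C_e + Q_r·C_b.
Rearranging, Q_w = Q_r·(C_std − C_b)/(C_e − C_std) = 3.40·(0.05 − 0.012) / (3.9 − 0.05) = 0.03356 m³/s.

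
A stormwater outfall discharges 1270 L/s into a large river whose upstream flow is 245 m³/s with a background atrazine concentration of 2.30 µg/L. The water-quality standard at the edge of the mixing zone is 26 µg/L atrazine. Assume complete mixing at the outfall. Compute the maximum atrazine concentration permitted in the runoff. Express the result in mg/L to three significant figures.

4.60 mg/L

1270 L/s = 1.27 m³/s.
2.30 µg/L = 0.0023 mg/L.
26 µg/L = 0.026 mg/L.
Mass balance: 0.026·246.3 = 1.27·Cₑ + 245·0.0023.
Cₑ = (6.403 − 0.5635) / 1.27 = 4.598 mg/L.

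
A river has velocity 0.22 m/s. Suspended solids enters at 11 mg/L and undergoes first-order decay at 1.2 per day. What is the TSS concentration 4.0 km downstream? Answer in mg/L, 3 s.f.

8.55 mg/L

Travel time t = 4.0 km / 0.22 m/s = 4000/0.22 = 1.818e+04 s = 0.2104 d.
First-order decay: C = 11·exp(−1.2·0.2104) = 11·0.7768 = 8.545 mg/L.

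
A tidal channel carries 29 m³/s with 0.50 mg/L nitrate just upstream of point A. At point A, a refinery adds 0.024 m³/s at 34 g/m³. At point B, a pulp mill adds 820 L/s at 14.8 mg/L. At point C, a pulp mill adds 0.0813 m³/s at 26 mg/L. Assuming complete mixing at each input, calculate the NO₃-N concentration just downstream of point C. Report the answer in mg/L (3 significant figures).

0.988 mg/L

After input A: C = (29·0.5 + 0.024·34) / 29.02 = 0.5277 mg/L.
820 L/s = 0.82 m³/s.
After input B: C = (29.02·0.5277 + 0.82·14.8) / 29.84 = 0.9198 mg/L.
After input C: C = (29.84·0.9198 + 0.0813·26) / 29.93 = 0.988 mg/L.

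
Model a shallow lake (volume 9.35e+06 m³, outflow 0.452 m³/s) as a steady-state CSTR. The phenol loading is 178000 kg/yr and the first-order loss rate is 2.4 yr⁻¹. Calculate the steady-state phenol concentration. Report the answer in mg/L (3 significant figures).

4.85 mg/L

Outflow Q = 0.452 m³/s × 3.156e+07 s/yr = 1.426e+07 m³/yr.
Steady-state CSTR mass balance: W = Q·C + k·V·C, so C = W/(Q + kV).
Q + kV = 1.426e+07 + 2.4·9.35e+06 = 3.67e+07 m³/yr.
C = 178000/3.67e+07 = 0.00485 kg/m³ = 4.85 mg/L.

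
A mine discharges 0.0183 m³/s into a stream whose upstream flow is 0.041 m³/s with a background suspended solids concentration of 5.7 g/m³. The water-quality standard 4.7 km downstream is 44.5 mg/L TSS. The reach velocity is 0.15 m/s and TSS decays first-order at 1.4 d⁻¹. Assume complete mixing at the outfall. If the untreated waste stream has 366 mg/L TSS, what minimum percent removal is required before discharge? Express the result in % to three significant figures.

38.0 %

Travel time to the compliance point: t = 4700/0.15 = 3.133e+04 s = 0.3627 d; decay factor exp(−1.4·0.3627) = 0.6019.
So the concentration just after mixing may be at most 44.5/0.6019 = 73.94 mg/L.
Mass balance: 73.94·0.0593 = 0.0183·Cₑ + 0.041·5.7.
Cₑ = (4.384 − 0.2337) / 0.0183 = 226.8 mg/L.
Required removal = 1 − 226.8/366 = 38.03 %.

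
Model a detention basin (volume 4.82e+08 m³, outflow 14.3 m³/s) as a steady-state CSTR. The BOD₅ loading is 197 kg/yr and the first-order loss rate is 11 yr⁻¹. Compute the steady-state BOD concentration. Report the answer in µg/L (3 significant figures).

Outflow Q = 14.3 m³/s × 3.156e+07 s/yr = 4.513e+08 m³/yr.
Steady-state CSTR mass balance: W = Q·C + k·V·C, so C = W/(Q + kV).
Q + kV = 4.513e+08 + 11·4.82e+08 = 5.753e+09 m³/yr.
C = 197/5.753e+09 = 3.424e-08 kg/m³ = 3.424e-05 mg/L = 0.03424 µg/L.

0.0342 µg/L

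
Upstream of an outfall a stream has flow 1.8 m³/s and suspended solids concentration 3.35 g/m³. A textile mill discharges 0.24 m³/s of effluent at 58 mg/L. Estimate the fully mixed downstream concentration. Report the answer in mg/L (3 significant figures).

Conservation of mass across the mixing zone: C = (0.24·58 + 1.8·3.35) / (0.24 + 1.8) = 19.95/2.04 = 9.779 mg/L.

9.78 mg/L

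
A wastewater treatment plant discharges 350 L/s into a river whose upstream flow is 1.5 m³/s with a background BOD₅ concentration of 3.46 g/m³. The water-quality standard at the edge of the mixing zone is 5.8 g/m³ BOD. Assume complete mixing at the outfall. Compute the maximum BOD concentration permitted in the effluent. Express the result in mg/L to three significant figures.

15.8 mg/L

350 L/s = 0.35 m³/s.
Mass balance: 5.8·1.85 = 0.35·Cₑ + 1.5·3.46.
Cₑ = (10.73 − 5.19) / 0.35 = 15.83 mg/L.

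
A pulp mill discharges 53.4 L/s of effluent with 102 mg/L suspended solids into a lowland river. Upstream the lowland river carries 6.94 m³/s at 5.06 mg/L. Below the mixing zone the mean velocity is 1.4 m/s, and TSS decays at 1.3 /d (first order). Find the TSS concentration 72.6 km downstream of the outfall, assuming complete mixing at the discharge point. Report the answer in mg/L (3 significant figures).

2.66 mg/L

53.4 L/s = 0.0534 m³/s.
After complete mixing, C₀ = (0.0534·102 + 6.94·5.06) / 6.993 = 5.8 mg/L.
Travel time t = 7.26e+04 m / 1.4 m/s = 5.186e+04 s = 0.6002 d.
C = 5.8·exp(−1.3·0.6002) = 5.8·0.4583 = 2.658 mg/L.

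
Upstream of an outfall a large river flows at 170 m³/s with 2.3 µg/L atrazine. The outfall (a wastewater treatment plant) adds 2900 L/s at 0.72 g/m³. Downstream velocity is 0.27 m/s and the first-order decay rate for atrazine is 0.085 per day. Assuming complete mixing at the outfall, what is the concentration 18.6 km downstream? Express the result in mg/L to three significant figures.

2900 L/s = 2.9 m³/s.
2.3 µg/L = 0.0023 mg/L.
After complete mixing, C₀ = (2.9·0.72 + 170·0.0023) / 172.9 = 0.01434 mg/L.
Travel time t = 1.86e+04 m / 0.27 m/s = 6.889e+04 s = 0.7973 d.
C = 0.01434·exp(−0.085·0.7973) = 0.01434·0.9345 = 0.0134 mg/L.

0.0134 mg/L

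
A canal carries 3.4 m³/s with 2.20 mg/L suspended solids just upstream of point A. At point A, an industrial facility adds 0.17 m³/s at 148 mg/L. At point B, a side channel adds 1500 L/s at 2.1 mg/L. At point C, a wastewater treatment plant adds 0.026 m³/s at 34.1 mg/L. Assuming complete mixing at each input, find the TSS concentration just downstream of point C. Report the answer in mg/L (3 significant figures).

After input A: C = (3.4·2.2 + 0.17·148) / 3.57 = 9.143 mg/L.
1500 L/s = 1.5 m³/s.
After input B: C = (3.57·9.143 + 1.5·2.1) / 5.07 = 7.059 mg/L.
After input C: C = (5.07·7.059 + 0.026·34.1) / 5.096 = 7.197 mg/L.

7.20 mg/L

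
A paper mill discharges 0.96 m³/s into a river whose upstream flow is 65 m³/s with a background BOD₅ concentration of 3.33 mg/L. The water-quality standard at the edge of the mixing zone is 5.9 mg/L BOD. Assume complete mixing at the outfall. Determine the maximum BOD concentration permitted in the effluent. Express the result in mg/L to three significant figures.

180 mg/L

Mass balance: 5.9·65.96 = 0.96·Cₑ + 65·3.33.
Cₑ = (389.2 − 216.5) / 0.96 = 179.9 mg/L.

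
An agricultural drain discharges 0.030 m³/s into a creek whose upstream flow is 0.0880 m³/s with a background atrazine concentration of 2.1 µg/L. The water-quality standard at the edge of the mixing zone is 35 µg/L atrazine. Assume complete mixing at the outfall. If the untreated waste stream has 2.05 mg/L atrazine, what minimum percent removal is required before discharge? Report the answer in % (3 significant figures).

2.1 µg/L = 0.0021 mg/L.
35 µg/L = 0.035 mg/L.
Mass balance: 0.035·0.118 = 0.03·Cₑ + 0.088·0.0021.
Cₑ = (0.00413 − 0.0001848) / 0.03 = 0.1315 mg/L.
Required removal = 1 − 0.1315/2.05 = 93.59 %.

93.6 %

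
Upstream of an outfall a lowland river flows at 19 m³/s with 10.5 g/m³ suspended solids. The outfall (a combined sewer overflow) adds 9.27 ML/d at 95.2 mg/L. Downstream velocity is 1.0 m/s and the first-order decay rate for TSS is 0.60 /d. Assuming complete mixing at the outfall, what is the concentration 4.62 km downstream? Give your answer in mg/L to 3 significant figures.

10.6 mg/L

9.27 ML/d = 0.1073 m³/s.
After complete mixing, C₀ = (0.1073·95.2 + 19·10.5) / 19.11 = 10.98 mg/L.
Travel time t = 4620 m / 1.0 m/s = 4620 s = 0.05347 d.
C = 10.98·exp(−0.60·0.05347) = 10.98·0.9684 = 10.63 mg/L.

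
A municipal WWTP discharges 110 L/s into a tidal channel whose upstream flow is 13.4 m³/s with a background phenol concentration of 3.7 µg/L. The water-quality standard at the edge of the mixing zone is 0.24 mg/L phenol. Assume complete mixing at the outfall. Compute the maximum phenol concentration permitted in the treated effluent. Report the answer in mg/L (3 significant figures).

29.0 mg/L

110 L/s = 0.11 m³/s.
3.7 µg/L = 0.0037 mg/L.
Mass balance: 0.24·13.51 = 0.11·Cₑ + 13.4·0.0037.
Cₑ = (3.242 − 0.04958) / 0.11 = 29.03 mg/L.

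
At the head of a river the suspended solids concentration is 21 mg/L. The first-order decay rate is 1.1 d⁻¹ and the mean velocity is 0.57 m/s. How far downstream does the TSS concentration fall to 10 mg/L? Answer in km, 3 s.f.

33.2 km

From C = C₀·e^(−kt), t = ln(C₀/C)/k = ln(21/10)/1.1 = 0.7419/1.1 = 0.6745 d.
Distance = v·t = 0.57 m/s × 5.828e+04 s = 3.322e+04 m = 33.22 km.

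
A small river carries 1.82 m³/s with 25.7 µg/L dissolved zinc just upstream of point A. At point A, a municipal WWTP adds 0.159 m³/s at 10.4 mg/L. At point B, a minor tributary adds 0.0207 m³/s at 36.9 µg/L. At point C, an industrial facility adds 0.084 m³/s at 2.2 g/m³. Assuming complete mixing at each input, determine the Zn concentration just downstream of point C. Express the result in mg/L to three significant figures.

25.7 µg/L = 0.0257 mg/L.
After input A: C = (1.82·0.0257 + 0.159·10.4) / 1.979 = 0.8592 mg/L.
36.9 µg/L = 0.0369 mg/L.
After input B: C = (1.979·0.8592 + 0.0207·0.0369) / 2 = 0.8507 mg/L.
After input C: C = (2·0.8507 + 0.084·2.2) / 2.084 = 0.9051 mg/L.

0.905 mg/L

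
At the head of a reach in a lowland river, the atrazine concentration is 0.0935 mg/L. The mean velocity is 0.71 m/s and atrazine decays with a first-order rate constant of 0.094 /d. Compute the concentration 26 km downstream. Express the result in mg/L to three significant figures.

Travel time t = 26 km / 0.71 m/s = 2.6e+04/0.71 = 3.662e+04 s = 0.4238 d.
First-order decay: C = 0.0935·exp(−0.094·0.4238) = 0.0935·0.9609 = 0.08985 mg/L.

0.0898 mg/L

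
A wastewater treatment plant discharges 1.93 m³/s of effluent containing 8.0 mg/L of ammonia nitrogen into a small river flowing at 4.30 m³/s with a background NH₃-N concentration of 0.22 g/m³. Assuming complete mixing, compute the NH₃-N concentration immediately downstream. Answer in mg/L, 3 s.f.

2.63 mg/L

By mass balance at complete mixing, C = (1.93·8 + 4.3·0.22) / (1.93 + 4.3) = 16.39/6.23 = 2.63 mg/L.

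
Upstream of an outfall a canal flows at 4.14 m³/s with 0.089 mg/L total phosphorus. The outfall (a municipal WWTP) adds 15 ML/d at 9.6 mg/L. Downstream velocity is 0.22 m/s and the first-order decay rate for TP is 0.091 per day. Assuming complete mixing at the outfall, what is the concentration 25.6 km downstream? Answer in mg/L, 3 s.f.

15 ML/d = 0.1736 m³/s.
After complete mixing, C₀ = (0.1736·9.6 + 4.14·0.089) / 4.314 = 0.4718 mg/L.
Travel time t = 2.56e+04 m / 0.22 m/s = 1.164e+05 s = 1.347 d.
C = 0.4718·exp(−0.091·1.347) = 0.4718·0.8847 = 0.4174 mg/L.

0.417 mg/L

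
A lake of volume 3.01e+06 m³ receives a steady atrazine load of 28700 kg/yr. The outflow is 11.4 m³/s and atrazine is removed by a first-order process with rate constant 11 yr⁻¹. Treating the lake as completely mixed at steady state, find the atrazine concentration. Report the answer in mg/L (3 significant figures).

Outflow Q = 11.4 m³/s × 3.156e+07 s/yr = 3.598e+08 m³/yr.
Steady-state CSTR mass balance: W = Q·C + k·V·C, so C = W/(Q + kV).
Q + kV = 3.598e+08 + 11·3.01e+06 = 3.929e+08 m³/yr.
C = 28700/3.929e+08 = 7.305e-05 kg/m³ = 0.07305 mg/L.

0.0731 mg/L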